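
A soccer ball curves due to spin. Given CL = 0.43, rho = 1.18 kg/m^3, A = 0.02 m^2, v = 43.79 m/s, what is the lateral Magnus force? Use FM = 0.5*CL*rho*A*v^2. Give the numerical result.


FM = 0.5 * CL * rho * A * v^2
FM = 0.5 * 0.43 * 1.18 * 0.02 * 43.79^2
v^2 = 1917.5641
FM = 0.5 * 0.43 * 1.18 * 0.02 * 1917.5641 = 9.7297 N

9.7297 N


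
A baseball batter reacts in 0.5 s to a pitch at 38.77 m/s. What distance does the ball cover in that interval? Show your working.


d = v * t
d = 38.77 * 0.5
d = 19.385 m

19.385 m


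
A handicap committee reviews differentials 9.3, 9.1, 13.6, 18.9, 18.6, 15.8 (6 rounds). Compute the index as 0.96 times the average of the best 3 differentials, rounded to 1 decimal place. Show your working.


All differentials: 9.3, 9.1, 13.6, 18.9, 18.6, 15.8
Sorted: 9.1, 9.3, 13.6, 15.8, 18.6, 18.9
Best 3: 9.1, 9.3, 13.6
Average of best = 32 / 3 = 10.6667
Raw index = 10.6667 * 0.96 = 10.24
Handicap index = round(10.24, 1) = 10.2

10.2


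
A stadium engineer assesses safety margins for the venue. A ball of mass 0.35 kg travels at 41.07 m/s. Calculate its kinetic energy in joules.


KE = 0.5 * m * v^2
KE = 0.5 * 0.35 * 41.07^2
KE = 0.5 * 0.35 * 1686.7449 = 295.1804 J

295.1804 J


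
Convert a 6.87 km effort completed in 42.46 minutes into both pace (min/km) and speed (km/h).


Pace = time / distance = 42.46 min / 6.87 km = 6.1805 min/km
Speed = distance / time_in_hours = 6.87 / 0.7077 hr
Speed = 9.708 km/h

6.1805 min/km, 9.708 km/h


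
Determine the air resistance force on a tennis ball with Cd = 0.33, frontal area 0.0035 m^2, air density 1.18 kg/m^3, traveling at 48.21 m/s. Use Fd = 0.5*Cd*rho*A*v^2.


Fd = 0.5 * Cd * rho * A * v^2
Fd = 0.5 * 0.33 * 1.18 * 0.0035 * 48.21^2
v^2 = 2324.2041
Fd = 0.5 * 0.33 * 1.18 * 0.0035 * 2324.2041 = 1.5838 N

1.5838 N


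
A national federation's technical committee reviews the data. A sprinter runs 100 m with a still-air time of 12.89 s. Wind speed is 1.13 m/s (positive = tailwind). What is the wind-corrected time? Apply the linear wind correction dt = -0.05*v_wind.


dt = -0.05 * v_wind = -0.05 * 1.13 = -0.0565 s
t_corrected = t_still + dt = 12.89 + (-0.0565)
t_corrected = 12.8335 s

12.8335 s


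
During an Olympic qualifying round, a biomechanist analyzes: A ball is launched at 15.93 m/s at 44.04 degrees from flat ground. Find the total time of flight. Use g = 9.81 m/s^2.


T = 2*v*sin(theta)/g
sin(theta) = sin(44.04 deg) = 0.6952
T = 2*15.93*0.6952 / 9.81
T = 22.1478 / 9.81 = 2.2577 s

2.2577 s


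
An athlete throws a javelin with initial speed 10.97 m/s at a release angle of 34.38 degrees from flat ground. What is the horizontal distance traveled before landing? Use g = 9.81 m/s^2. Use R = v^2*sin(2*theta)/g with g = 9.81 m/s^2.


R = v^2 * sin(2*theta) / g
Convert angle to radians: theta = 34.38 deg = 0.6 rad
sin(2*theta) = sin(1.2001) = 0.9321
R = 10.97^2 * 0.9321 / 9.81
R = 120.3409 * 0.9321 / 9.81 = 11.4339 m

11.4339 m


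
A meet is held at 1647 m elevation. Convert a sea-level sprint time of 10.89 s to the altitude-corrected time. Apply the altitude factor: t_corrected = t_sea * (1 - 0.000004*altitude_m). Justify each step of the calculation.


Correction factor = 1 - 0.000004 * 1647 = 0.993412
t_corrected = t_sea * factor = 10.89 * 0.993412
t_corrected = 10.8183 s

10.8183 s


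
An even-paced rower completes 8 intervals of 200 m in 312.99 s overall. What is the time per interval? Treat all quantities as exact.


Split time = total_time / n_laps = 312.99 / 8
Split time = 39.1238 s per lap

39.1238 s


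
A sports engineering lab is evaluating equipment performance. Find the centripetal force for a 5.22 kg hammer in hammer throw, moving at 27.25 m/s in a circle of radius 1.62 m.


Fc = m * v^2 / r
v^2 = 27.25^2 = 742.5625
Fc = 5.22 * 742.5625 / 1.62
Fc = 3876.1762 / 1.62 = 2392.7014 N

2392.7014 N


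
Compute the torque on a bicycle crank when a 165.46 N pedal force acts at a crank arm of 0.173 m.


tau = F * d
tau = 165.46 * 0.173
tau = 28.6246 N*m

28.6246 N*m


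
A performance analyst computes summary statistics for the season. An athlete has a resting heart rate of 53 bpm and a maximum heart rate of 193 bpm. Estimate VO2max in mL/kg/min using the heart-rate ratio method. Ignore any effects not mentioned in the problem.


VO2max = 15.3 * HRmax / HRrest
VO2max = 15.3 * 193 / 53
VO2max = 2952.9 / 53 = 55.7151 mL/kg/min

55.7151 mL/kg/min


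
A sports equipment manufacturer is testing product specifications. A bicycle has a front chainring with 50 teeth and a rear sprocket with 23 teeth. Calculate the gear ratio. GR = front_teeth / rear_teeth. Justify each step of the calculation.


GR = front_teeth / rear_teeth
GR = 50 / 23
GR = 2.1739

2.1739


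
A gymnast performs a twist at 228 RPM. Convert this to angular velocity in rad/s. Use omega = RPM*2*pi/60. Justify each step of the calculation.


omega = RPM * 2 * pi / 60
omega = 228 * 2 * 3.14159 / 60
omega = 1432.5663 / 60 = 23.8761 rad/s

23.8761 rad/s


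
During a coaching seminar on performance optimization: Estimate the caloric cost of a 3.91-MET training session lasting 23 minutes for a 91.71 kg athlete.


kcal = MET * mass * time_hr
Convert time: 23 min = 0.3833 hr
kcal = 3.91 * 91.71 * 0.3833
kcal = 137.458 kcal

137.458 kcal


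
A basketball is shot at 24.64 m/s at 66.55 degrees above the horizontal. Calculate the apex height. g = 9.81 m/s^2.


H = (v*sin(theta))^2 / (2*g)
vy = v*sin(theta) = 24.64 * sin(66.55 deg) = 22.6049 m/s
H = vy^2 / (2*g) = 510.9827 / (2*9.81)
H = 510.9827 / 19.62 = 26.044 m

26.044 m


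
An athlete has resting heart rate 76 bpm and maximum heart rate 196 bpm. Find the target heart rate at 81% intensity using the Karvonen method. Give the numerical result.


Target = HRrest + pct*(HRmax - HRrest)
Heart rate reserve = HRmax - HRrest = 196 - 76 = 120 bpm
Fraction = 81% = 0.81
Target = 76 + 0.81 * 120
Target = 76 + 97.2 = 173.2 bpm

173.2 bpm


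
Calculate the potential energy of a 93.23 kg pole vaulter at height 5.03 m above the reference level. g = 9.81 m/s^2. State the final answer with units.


PE = m * g * h
PE = 93.23 * 9.81 * 5.03
PE = 914.5863 * 5.03 = 4600.3691 J

4600.3691 J


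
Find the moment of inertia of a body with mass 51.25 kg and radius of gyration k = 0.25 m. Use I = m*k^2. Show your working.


I = m * k^2
I = 51.25 * 0.25^2
I = 51.25 * 0.0625 = 3.2031 kg*m^2

3.2031 kg*m^2


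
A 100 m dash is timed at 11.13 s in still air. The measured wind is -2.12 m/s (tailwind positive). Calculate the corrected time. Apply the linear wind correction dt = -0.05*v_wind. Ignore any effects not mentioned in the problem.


dt = -0.05 * v_wind = -0.05 * -2.12 = 0.106 s
t_corrected = t_still + dt = 11.13 + (0.106)
t_corrected = 11.236 s

11.236 s


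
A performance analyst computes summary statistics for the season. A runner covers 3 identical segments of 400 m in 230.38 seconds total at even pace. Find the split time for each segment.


Split time = total_time / n_laps = 230.38 / 3
Split time = 76.7933 s per lap

76.7933 s


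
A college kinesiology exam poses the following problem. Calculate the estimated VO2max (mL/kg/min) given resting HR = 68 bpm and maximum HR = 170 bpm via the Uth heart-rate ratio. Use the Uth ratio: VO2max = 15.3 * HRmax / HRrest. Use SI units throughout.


VO2max = 15.3 * HRmax / HRrest
VO2max = 15.3 * 170 / 68
VO2max = 2601 / 68 = 38.25 mL/kg/min

38.25 mL/kg/min


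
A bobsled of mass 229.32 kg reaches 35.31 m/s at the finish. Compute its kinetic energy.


KE = 0.5 * m * v^2
KE = 0.5 * 229.32 * 35.31^2
KE = 0.5 * 229.32 * 1246.7961 = 142957.6408 J

142957.6408 J


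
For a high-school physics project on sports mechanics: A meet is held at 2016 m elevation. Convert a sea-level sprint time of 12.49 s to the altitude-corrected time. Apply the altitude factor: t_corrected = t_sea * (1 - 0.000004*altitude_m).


Correction factor = 1 - 0.000004 * 2016 = 0.991936
t_corrected = t_sea * factor = 12.49 * 0.991936
t_corrected = 12.3893 s

12.3893 s


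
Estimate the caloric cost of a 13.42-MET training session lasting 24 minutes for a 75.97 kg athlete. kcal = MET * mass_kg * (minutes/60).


kcal = MET * mass * time_hr
Convert time: 24 min = 0.4 hr
kcal = 13.42 * 75.97 * 0.4
kcal = 407.807 kcal

407.807 kcal


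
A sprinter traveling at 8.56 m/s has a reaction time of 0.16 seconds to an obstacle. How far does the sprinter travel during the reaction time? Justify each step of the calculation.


d = v * t
d = 8.56 * 0.16
d = 1.3696 m

1.3696 m


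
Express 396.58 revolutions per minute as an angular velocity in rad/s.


omega = RPM * 2 * pi / 60
omega = 396.58 * 2 * 3.14159 / 60
omega = 2491.7856 / 60 = 41.5298 rad/s

41.5298 rad/s


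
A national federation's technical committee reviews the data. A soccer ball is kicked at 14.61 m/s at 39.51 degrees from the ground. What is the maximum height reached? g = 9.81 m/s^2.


H = (v*sin(theta))^2 / (2*g)
vy = v*sin(theta) = 14.61 * sin(39.51 deg) = 9.2951 m/s
H = vy^2 / (2*g) = 86.3983 / (2*9.81)
H = 86.3983 / 19.62 = 4.4036 m

4.4036 m


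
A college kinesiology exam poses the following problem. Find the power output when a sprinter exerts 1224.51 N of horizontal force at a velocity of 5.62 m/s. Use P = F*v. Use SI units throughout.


P = F * v
P = 1224.51 * 5.62
P = 6881.7462 W

6881.7462 W


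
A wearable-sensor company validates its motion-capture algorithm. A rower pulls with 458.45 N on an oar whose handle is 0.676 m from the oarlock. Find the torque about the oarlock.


tau = F * d
tau = 458.45 * 0.676
tau = 309.9122 N*m

309.9122 N*m


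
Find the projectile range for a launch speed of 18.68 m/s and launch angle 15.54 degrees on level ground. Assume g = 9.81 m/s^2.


R = v^2 * sin(2*theta) / g
Convert angle to radians: theta = 15.54 deg = 0.2712 rad
sin(2*theta) = sin(0.5424) = 0.5162
R = 18.68^2 * 0.5162 / 9.81
R = 348.9424 * 0.5162 / 9.81 = 18.3625 m

18.3625 m


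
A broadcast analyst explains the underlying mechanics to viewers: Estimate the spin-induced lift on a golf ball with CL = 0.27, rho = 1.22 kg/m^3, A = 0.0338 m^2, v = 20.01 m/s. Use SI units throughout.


FM = 0.5 * CL * rho * A * v^2
FM = 0.5 * 0.27 * 1.22 * 0.0338 * 20.01^2
v^2 = 400.4001
FM = 0.5 * 0.27 * 1.22 * 0.0338 * 400.4001 = 2.229 N

2.229 N


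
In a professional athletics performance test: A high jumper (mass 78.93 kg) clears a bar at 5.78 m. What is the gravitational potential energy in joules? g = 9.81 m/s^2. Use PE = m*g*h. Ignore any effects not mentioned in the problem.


PE = m * g * h
PE = 78.93 * 9.81 * 5.78
PE = 774.3033 * 5.78 = 4475.4731 J

4475.4731 J


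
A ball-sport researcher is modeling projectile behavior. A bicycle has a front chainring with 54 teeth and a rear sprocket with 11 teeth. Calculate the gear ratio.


GR = front_teeth / rear_teeth
GR = 54 / 11
GR = 4.9091

4.9091


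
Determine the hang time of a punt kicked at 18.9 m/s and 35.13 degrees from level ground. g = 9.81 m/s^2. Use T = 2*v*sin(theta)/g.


T = 2*v*sin(theta)/g
sin(theta) = sin(35.13 deg) = 0.5754
T = 2*18.9*0.5754 / 9.81
T = 21.7514 / 9.81 = 2.2173 s

2.2173 s


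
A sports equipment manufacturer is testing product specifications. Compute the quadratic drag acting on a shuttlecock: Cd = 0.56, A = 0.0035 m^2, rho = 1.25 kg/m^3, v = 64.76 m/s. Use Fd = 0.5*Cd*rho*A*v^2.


Fd = 0.5 * Cd * rho * A * v^2
Fd = 0.5 * 0.56 * 1.25 * 0.0035 * 64.76^2
v^2 = 4193.8576
Fd = 0.5 * 0.56 * 1.25 * 0.0035 * 4193.8576 = 5.1375 N

5.1375 N


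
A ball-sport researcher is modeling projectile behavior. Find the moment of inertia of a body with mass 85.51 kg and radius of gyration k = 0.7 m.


I = m * k^2
I = 85.51 * 0.7^2
I = 85.51 * 0.49 = 41.8999 kg*m^2

41.8999 kg*m^2


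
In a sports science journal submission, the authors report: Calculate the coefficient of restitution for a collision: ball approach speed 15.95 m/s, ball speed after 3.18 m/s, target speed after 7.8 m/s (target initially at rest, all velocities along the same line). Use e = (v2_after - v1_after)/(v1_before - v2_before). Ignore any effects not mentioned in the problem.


e = (v2_after - v1_after) / (v1_before - v2_before)
Numerator = 7.8 - 3.18 = 4.62
Denominator = 15.95 - 0 = 15.95
e = 4.62 / 15.95 = 0.2897

0.2897


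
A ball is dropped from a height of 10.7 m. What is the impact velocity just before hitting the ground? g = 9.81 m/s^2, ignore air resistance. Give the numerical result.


v = sqrt(2 * g * h)
v = sqrt(2 * 9.81 * 10.7)
v = sqrt(209.934) = 14.4891 m/s

14.4891 m/s


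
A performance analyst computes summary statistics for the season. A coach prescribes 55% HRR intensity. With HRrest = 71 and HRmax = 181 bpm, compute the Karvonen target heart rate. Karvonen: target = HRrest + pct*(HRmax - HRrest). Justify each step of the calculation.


Target = HRrest + pct*(HRmax - HRrest)
Heart rate reserve = HRmax - HRrest = 181 - 71 = 110 bpm
Fraction = 55% = 0.55
Target = 71 + 0.55 * 110
Target = 71 + 60.5 = 131.5 bpm

131.5 bpm


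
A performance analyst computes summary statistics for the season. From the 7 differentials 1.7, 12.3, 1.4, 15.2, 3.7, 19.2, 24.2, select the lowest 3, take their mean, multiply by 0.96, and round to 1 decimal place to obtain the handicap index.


All differentials: 1.7, 12.3, 1.4, 15.2, 3.7, 19.2, 24.2
Sorted: 1.4, 1.7, 3.7, 12.3, 15.2, 19.2, 24.2
Best 3: 1.4, 1.7, 3.7
Average of best = 6.8 / 3 = 2.2667
Raw index = 2.2667 * 0.96 = 2.176
Handicap index = round(2.176, 1) = 2.2

2.2


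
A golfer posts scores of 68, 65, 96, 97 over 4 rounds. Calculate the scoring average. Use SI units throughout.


Average = sum / n
Sum = 326
Average = 326 / 4 = 81.5

81.5


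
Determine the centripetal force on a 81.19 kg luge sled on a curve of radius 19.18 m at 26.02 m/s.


Fc = m * v^2 / r
v^2 = 26.02^2 = 677.0404
Fc = 81.19 * 677.0404 / 19.18
Fc = 54968.9101 / 19.18 = 2865.9494 N

2865.9494 N


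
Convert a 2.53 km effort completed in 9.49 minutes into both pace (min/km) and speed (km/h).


Pace = time / distance = 9.49 min / 2.53 km = 3.751 min/km
Speed = distance / time_in_hours = 2.53 / 0.1582 hr
Speed = 15.9958 km/h

3.751 min/km, 15.9958 km/h


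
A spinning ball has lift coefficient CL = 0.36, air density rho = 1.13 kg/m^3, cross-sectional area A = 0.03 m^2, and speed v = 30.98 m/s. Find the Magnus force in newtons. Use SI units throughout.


FM = 0.5 * CL * rho * A * v^2
FM = 0.5 * 0.36 * 1.13 * 0.03 * 30.98^2
v^2 = 959.7604
FM = 0.5 * 0.36 * 1.13 * 0.03 * 959.7604 = 5.8565 N

5.8565 N


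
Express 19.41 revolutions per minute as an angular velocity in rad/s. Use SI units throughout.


omega = RPM * 2 * pi / 60
omega = 19.41 * 2 * 3.14159 / 60
omega = 121.9566 / 60 = 2.0326 rad/s

2.0326 rad/s


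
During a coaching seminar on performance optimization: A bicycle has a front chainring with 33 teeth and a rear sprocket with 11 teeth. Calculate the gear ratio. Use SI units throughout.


GR = front_teeth / rear_teeth
GR = 33 / 11
GR = 3

3


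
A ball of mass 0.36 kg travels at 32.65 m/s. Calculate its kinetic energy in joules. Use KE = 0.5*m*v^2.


KE = 0.5 * m * v^2
KE = 0.5 * 0.36 * 32.65^2
KE = 0.5 * 0.36 * 1066.0225 = 191.884 J

191.884 J


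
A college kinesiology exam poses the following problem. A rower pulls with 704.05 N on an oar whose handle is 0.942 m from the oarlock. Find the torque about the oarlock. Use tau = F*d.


tau = F * d
tau = 704.05 * 0.942
tau = 663.2151 N*m

663.2151 N*m


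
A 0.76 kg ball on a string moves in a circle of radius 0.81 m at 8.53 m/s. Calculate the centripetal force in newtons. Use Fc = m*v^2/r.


Fc = m * v^2 / r
v^2 = 8.53^2 = 72.7609
Fc = 0.76 * 72.7609 / 0.81
Fc = 55.2983 / 0.81 = 68.2695 N

68.2695 N


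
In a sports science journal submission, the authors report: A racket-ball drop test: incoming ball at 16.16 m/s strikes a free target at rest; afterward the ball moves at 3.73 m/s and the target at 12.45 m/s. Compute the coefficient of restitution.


e = (v2_after - v1_after) / (v1_before - v2_before)
Numerator = 12.45 - 3.73 = 8.72
Denominator = 16.16 - 0 = 16.16
e = 8.72 / 16.16 = 0.5396

0.5396


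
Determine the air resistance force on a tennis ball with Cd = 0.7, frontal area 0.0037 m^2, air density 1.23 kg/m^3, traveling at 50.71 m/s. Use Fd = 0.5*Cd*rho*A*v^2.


Fd = 0.5 * Cd * rho * A * v^2
Fd = 0.5 * 0.7 * 1.23 * 0.0037 * 50.71^2
v^2 = 2571.5041
Fd = 0.5 * 0.7 * 1.23 * 0.0037 * 2571.5041 = 4.096 N

4.096 N


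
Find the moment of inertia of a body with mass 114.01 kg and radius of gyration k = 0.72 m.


I = m * k^2
I = 114.01 * 0.72^2
I = 114.01 * 0.5184 = 59.1028 kg*m^2

59.1028 kg*m^2


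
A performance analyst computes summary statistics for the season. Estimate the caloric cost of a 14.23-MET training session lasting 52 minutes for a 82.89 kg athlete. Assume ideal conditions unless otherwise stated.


kcal = MET * mass * time_hr
Convert time: 52 min = 0.8667 hr
kcal = 14.23 * 82.89 * 0.8667
kcal = 1022.2547 kcal

1022.2547 kcal


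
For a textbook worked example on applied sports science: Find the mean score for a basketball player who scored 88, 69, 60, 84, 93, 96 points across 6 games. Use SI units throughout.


Average = sum / n
Sum = 490
Average = 490 / 6 = 81.6667

81.6667


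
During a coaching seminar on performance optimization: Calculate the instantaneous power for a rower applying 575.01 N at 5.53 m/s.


P = F * v
P = 575.01 * 5.53
P = 3179.8053 W

3179.8053 W


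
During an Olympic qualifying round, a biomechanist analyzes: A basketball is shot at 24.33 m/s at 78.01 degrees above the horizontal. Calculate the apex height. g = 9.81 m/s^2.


H = (v*sin(theta))^2 / (2*g)
vy = v*sin(theta) = 24.33 * sin(78.01 deg) = 23.7992 m/s
H = vy^2 / (2*g) = 566.4026 / (2*9.81)
H = 566.4026 / 19.62 = 28.8686 m

28.8686 m


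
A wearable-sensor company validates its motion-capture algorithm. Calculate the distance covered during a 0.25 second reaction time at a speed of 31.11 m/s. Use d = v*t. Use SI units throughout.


d = v * t
d = 31.11 * 0.25
d = 7.7775 m

7.7775 m


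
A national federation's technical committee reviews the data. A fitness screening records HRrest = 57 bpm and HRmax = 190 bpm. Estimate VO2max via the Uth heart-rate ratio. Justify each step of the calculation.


VO2max = 15.3 * HRmax / HRrest
VO2max = 15.3 * 190 / 57
VO2max = 2907 / 57 = 51 mL/kg/min

51 mL/kg/min


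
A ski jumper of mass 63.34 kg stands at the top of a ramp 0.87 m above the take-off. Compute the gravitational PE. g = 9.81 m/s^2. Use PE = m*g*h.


PE = m * g * h
PE = 63.34 * 9.81 * 0.87
PE = 621.3654 * 0.87 = 540.5879 J

540.5879 J


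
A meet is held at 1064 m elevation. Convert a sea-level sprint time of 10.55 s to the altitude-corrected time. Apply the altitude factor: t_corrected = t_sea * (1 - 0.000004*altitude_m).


Correction factor = 1 - 0.000004 * 1064 = 0.995744
t_corrected = t_sea * factor = 10.55 * 0.995744
t_corrected = 10.5051 s

10.5051 s


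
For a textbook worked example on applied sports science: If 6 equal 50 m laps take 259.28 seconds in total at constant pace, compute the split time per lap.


Split time = total_time / n_laps = 259.28 / 6
Split time = 43.2133 s per lap

43.2133 s


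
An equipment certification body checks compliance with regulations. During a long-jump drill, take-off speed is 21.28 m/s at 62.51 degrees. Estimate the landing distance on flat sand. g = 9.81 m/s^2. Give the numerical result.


R = v^2 * sin(2*theta) / g
Convert angle to radians: theta = 62.51 deg = 1.091 rad
sin(2*theta) = sin(2.182) = 0.819
R = 21.28^2 * 0.819 / 9.81
R = 452.8384 * 0.819 / 9.81 = 37.8035 m

37.8035 m


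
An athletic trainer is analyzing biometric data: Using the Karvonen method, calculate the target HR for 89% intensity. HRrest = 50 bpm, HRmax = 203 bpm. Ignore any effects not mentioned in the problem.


Target = HRrest + pct*(HRmax - HRrest)
Heart rate reserve = HRmax - HRrest = 203 - 50 = 153 bpm
Fraction = 89% = 0.89
Target = 50 + 0.89 * 153
Target = 50 + 136.17 = 186.17 bpm

186.17 bpm


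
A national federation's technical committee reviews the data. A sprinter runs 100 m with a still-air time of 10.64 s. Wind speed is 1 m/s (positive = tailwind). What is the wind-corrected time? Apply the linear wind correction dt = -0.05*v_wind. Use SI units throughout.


dt = -0.05 * v_wind = -0.05 * 1 = -0.05 s
t_corrected = t_still + dt = 10.64 + (-0.05)
t_corrected = 10.59 s

10.59 s


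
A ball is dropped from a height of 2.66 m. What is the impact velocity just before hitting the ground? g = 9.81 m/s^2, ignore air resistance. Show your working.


v = sqrt(2 * g * h)
v = sqrt(2 * 9.81 * 2.66)
v = sqrt(52.1892) = 7.2242 m/s

7.2242 m/s


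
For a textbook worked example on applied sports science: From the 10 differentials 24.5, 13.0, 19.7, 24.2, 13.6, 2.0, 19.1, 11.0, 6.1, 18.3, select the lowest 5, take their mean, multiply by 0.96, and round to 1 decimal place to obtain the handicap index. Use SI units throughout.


All differentials: 24.5, 13.0, 19.7, 24.2, 13.6, 2.0, 19.1, 11.0, 6.1, 18.3
Sorted: 2.0, 6.1, 11.0, 13.0, 13.6, 18.3, 19.1, 19.7, 24.2, 24.5
Best 5: 2.0, 6.1, 11.0, 13.0, 13.6
Average of best = 45.7 / 5 = 9.14
Raw index = 9.14 * 0.96 = 8.7744
Handicap index = round(8.7744, 1) = 8.8

8.8


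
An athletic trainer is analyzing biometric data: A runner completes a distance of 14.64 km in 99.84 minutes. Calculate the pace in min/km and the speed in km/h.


Pace = time / distance = 99.84 min / 14.64 km = 6.8197 min/km
Speed = distance / time_in_hours = 14.64 / 1.664 hr
Speed = 8.7981 km/h

6.8197 min/km, 8.7981 km/h


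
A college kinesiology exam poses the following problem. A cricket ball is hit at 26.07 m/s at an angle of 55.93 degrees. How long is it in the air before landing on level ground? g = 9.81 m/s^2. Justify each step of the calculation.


T = 2*v*sin(theta)/g
sin(theta) = sin(55.93 deg) = 0.8284
T = 2*26.07*0.8284 / 9.81
T = 43.1904 / 9.81 = 4.4027 s

4.4027 s


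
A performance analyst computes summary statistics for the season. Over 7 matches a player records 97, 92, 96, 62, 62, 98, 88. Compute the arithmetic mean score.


Average = sum / n
Sum = 595
Average = 595 / 7 = 85

85


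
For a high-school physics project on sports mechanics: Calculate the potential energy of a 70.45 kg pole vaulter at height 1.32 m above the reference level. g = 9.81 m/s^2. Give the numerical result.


PE = m * g * h
PE = 70.45 * 9.81 * 1.32
PE = 691.1145 * 1.32 = 912.2711 J

912.2711 J


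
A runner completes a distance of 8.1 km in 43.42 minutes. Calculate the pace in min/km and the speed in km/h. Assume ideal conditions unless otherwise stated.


Pace = time / distance = 43.42 min / 8.1 km = 5.3605 min/km
Speed = distance / time_in_hours = 8.1 / 0.7237 hr
Speed = 11.193 km/h

5.3605 min/km, 11.193 km/h


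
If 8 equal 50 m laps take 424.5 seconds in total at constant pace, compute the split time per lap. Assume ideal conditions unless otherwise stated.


Split time = total_time / n_laps = 424.5 / 8
Split time = 53.0625 s per lap

53.0625 s


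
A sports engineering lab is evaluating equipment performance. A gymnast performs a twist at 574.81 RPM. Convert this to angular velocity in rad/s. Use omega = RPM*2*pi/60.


omega = RPM * 2 * pi / 60
omega = 574.81 * 2 * 3.14159 / 60
omega = 3611.6377 / 60 = 60.194 rad/s

60.194 rad/s


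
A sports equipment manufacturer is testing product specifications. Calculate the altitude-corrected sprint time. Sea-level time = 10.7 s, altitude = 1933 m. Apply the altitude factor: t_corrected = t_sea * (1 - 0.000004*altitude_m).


Correction factor = 1 - 0.000004 * 1933 = 0.992268
t_corrected = t_sea * factor = 10.7 * 0.992268
t_corrected = 10.6173 s

10.6173 s


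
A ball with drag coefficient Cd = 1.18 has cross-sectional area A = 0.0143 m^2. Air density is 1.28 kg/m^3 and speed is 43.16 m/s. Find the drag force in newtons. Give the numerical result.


Fd = 0.5 * Cd * rho * A * v^2
Fd = 0.5 * 1.18 * 1.28 * 0.0143 * 43.16^2
v^2 = 1862.7856
Fd = 0.5 * 1.18 * 1.28 * 0.0143 * 1862.7856 = 20.1169 N

20.1169 N


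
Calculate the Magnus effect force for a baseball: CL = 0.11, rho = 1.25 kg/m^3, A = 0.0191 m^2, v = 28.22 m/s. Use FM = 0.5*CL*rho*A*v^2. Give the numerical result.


FM = 0.5 * CL * rho * A * v^2
FM = 0.5 * 0.11 * 1.25 * 0.0191 * 28.22^2
v^2 = 796.3684
FM = 0.5 * 0.11 * 1.25 * 0.0191 * 796.3684 = 1.0457 N

1.0457 N


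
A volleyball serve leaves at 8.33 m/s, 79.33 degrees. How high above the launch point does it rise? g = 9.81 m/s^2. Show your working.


H = (v*sin(theta))^2 / (2*g)
vy = v*sin(theta) = 8.33 * sin(79.33 deg) = 8.186 m/s
H = vy^2 / (2*g) = 67.0102 / (2*9.81)
H = 67.0102 / 19.62 = 3.4154 m

3.4154 m


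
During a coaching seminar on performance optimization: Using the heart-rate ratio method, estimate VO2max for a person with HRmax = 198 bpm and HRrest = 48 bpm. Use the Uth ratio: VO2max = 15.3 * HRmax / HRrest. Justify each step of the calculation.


VO2max = 15.3 * HRmax / HRrest
VO2max = 15.3 * 198 / 48
VO2max = 3029.4 / 48 = 63.1125 mL/kg/min

63.1125 mL/kg/min


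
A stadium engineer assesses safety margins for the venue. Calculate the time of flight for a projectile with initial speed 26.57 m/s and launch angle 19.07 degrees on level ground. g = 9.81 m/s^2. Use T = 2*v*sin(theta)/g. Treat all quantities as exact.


T = 2*v*sin(theta)/g
sin(theta) = sin(19.07 deg) = 0.3267
T = 2*26.57*0.3267 / 9.81
T = 17.3621 / 9.81 = 1.7698 s

1.7698 s


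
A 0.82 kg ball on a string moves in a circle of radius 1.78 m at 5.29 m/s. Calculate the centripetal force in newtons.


Fc = m * v^2 / r
v^2 = 5.29^2 = 27.9841
Fc = 0.82 * 27.9841 / 1.78
Fc = 22.947 / 1.78 = 12.8916 N

12.8916 N


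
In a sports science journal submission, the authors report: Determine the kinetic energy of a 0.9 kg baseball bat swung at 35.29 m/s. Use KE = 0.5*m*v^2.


KE = 0.5 * m * v^2
KE = 0.5 * 0.9 * 35.29^2
KE = 0.5 * 0.9 * 1245.3841 = 560.4228 J

560.4228 J


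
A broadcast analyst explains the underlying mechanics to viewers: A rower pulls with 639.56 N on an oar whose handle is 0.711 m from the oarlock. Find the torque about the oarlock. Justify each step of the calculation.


tau = F * d
tau = 639.56 * 0.711
tau = 454.7272 N*m

454.7272 N*m


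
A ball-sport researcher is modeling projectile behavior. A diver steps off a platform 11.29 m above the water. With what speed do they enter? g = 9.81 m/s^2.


v = sqrt(2 * g * h)
v = sqrt(2 * 9.81 * 11.29)
v = sqrt(221.5098) = 14.8832 m/s

14.8832 m/s


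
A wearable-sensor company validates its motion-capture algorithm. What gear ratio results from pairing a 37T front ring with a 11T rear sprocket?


GR = front_teeth / rear_teeth
GR = 37 / 11
GR = 3.3636

3.3636


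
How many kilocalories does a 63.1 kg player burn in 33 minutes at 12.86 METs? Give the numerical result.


kcal = MET * mass * time_hr
Convert time: 33 min = 0.55 hr
kcal = 12.86 * 63.1 * 0.55
kcal = 446.3063 kcal

446.3063 kcal


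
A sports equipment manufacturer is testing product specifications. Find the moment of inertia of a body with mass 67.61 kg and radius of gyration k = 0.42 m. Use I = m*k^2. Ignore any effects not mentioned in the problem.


I = m * k^2
I = 67.61 * 0.42^2
I = 67.61 * 0.1764 = 11.9264 kg*m^2

11.9264 kg*m^2


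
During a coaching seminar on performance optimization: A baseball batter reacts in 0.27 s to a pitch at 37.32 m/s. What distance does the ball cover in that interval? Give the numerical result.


d = v * t
d = 37.32 * 0.27
d = 10.0764 m

10.0764 m


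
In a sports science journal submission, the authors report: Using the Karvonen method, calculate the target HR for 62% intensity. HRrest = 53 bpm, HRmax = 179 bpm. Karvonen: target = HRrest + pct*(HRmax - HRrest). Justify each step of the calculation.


Target = HRrest + pct*(HRmax - HRrest)
Heart rate reserve = HRmax - HRrest = 179 - 53 = 126 bpm
Fraction = 62% = 0.62
Target = 53 + 0.62 * 126
Target = 53 + 78.12 = 131.12 bpm

131.12 bpm


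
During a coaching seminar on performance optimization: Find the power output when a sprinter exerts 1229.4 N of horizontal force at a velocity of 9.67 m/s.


P = F * v
P = 1229.4 * 9.67
P = 11888.298 W

11888.298 W


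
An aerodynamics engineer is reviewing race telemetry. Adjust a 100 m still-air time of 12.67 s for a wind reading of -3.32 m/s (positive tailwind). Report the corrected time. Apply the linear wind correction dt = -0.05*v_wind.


dt = -0.05 * v_wind = -0.05 * -3.32 = 0.166 s
t_corrected = t_still + dt = 12.67 + (0.166)
t_corrected = 12.836 s

12.836 s


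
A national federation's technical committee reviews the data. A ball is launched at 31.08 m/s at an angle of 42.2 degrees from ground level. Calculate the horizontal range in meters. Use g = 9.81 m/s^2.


R = v^2 * sin(2*theta) / g
Convert angle to radians: theta = 42.2 deg = 0.7365 rad
sin(2*theta) = sin(1.4731) = 0.9952
R = 31.08^2 * 0.9952 / 9.81
R = 965.9664 * 0.9952 / 9.81 = 97.9976 m

97.9976 m


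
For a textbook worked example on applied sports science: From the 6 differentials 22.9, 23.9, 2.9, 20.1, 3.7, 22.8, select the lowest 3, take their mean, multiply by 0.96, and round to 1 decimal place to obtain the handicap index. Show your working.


All differentials: 22.9, 23.9, 2.9, 20.1, 3.7, 22.8
Sorted: 2.9, 3.7, 20.1, 22.8, 22.9, 23.9
Best 3: 2.9, 3.7, 20.1
Average of best = 26.7 / 3 = 8.9
Raw index = 8.9 * 0.96 = 8.544
Handicap index = round(8.544, 1) = 8.5

8.5


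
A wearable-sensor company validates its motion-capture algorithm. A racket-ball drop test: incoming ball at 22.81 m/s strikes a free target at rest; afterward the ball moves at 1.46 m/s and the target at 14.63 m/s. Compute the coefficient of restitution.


e = (v2_after - v1_after) / (v1_before - v2_before)
Numerator = 14.63 - 1.46 = 13.17
Denominator = 22.81 - 0 = 22.81
e = 13.17 / 22.81 = 0.5774

0.5774


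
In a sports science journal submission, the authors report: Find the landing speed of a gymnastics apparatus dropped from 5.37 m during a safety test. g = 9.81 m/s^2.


v = sqrt(2 * g * h)
v = sqrt(2 * 9.81 * 5.37)
v = sqrt(105.3594) = 10.2645 m/s

10.2645 m/s


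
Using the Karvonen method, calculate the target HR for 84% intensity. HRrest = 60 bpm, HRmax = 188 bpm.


Target = HRrest + pct*(HRmax - HRrest)
Heart rate reserve = HRmax - HRrest = 188 - 60 = 128 bpm
Fraction = 84% = 0.84
Target = 60 + 0.84 * 128
Target = 60 + 107.52 = 167.52 bpm

167.52 bpm


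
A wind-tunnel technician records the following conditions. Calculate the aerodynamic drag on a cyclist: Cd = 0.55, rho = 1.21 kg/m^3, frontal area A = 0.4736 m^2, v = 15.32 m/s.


Fd = 0.5 * Cd * rho * A * v^2
Fd = 0.5 * 0.55 * 1.21 * 0.4736 * 15.32^2
v^2 = 234.7024
Fd = 0.5 * 0.55 * 1.21 * 0.4736 * 234.7024 = 36.9868 N

36.9868 N


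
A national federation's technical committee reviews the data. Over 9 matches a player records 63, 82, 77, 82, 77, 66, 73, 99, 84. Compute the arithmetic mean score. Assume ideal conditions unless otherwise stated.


Average = sum / n
Sum = 703
Average = 703 / 9 = 78.1111

78.1111


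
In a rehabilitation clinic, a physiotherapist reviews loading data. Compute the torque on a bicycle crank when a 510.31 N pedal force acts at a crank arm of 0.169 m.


tau = F * d
tau = 510.31 * 0.169
tau = 86.2424 N*m

86.2424 N*m


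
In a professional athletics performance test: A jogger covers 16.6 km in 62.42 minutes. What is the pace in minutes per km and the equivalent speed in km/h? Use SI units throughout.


Pace = time / distance = 62.42 min / 16.6 km = 3.7602 min/km
Speed = distance / time_in_hours = 16.6 / 1.0403 hr
Speed = 15.9564 km/h

3.7602 min/km, 15.9564 km/h


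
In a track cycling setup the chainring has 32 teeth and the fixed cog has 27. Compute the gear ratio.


GR = front_teeth / rear_teeth
GR = 32 / 27
GR = 1.1852

1.1852


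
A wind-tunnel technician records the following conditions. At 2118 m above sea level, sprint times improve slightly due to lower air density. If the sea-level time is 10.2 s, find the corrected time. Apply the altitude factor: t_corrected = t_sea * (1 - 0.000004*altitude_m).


Correction factor = 1 - 0.000004 * 2118 = 0.991528
t_corrected = t_sea * factor = 10.2 * 0.991528
t_corrected = 10.1136 s

10.1136 s


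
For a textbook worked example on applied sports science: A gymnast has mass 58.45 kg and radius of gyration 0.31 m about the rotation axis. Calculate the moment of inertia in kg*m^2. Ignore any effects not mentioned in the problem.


I = m * k^2
I = 58.45 * 0.31^2
I = 58.45 * 0.0961 = 5.617 kg*m^2

5.617 kg*m^2


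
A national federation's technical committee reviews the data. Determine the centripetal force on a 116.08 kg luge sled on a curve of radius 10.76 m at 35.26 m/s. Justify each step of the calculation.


Fc = m * v^2 / r
v^2 = 35.26^2 = 1243.2676
Fc = 116.08 * 1243.2676 / 10.76
Fc = 144318.503 / 10.76 = 13412.5003 N

13412.5003 N


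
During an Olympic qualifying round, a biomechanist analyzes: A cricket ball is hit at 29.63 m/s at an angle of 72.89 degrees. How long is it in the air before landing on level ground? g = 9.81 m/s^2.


T = 2*v*sin(theta)/g
sin(theta) = sin(72.89 deg) = 0.9557
T = 2*29.63*0.9557 / 9.81
T = 56.6373 / 9.81 = 5.7734 s

5.7734 s


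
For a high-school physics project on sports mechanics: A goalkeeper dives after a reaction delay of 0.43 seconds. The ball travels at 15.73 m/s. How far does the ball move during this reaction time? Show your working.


d = v * t
d = 15.73 * 0.43
d = 6.7639 m

6.7639 m


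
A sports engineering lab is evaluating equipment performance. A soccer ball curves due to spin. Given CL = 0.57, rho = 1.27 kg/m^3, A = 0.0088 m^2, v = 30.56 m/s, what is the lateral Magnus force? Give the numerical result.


FM = 0.5 * CL * rho * A * v^2
FM = 0.5 * 0.57 * 1.27 * 0.0088 * 30.56^2
v^2 = 933.9136
FM = 0.5 * 0.57 * 1.27 * 0.0088 * 933.9136 = 2.9747 N

2.9747 N


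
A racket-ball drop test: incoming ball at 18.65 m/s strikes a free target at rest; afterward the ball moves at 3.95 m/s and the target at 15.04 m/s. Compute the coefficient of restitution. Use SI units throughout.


e = (v2_after - v1_after) / (v1_before - v2_before)
Numerator = 15.04 - 3.95 = 11.09
Denominator = 18.65 - 0 = 18.65
e = 11.09 / 18.65 = 0.5946

0.5946


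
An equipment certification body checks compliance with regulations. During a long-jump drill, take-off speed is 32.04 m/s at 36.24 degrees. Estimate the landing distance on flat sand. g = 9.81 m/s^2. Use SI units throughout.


R = v^2 * sin(2*theta) / g
Convert angle to radians: theta = 36.24 deg = 0.6325 rad
sin(2*theta) = sin(1.265) = 0.9536
R = 32.04^2 * 0.9536 / 9.81
R = 1026.5616 * 0.9536 / 9.81 = 99.7902 m

99.7902 m


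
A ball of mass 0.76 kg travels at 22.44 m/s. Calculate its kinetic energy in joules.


KE = 0.5 * m * v^2
KE = 0.5 * 0.76 * 22.44^2
KE = 0.5 * 0.76 * 503.5536 = 191.3504 J

191.3504 J


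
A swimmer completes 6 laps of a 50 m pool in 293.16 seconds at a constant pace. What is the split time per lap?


Split time = total_time / n_laps = 293.16 / 6
Split time = 48.86 s per lap

48.86 s


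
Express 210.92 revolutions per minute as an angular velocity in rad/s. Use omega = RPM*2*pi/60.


omega = RPM * 2 * pi / 60
omega = 210.92 * 2 * 3.14159 / 60
omega = 1325.2494 / 60 = 22.0875 rad/s

22.0875 rad/s


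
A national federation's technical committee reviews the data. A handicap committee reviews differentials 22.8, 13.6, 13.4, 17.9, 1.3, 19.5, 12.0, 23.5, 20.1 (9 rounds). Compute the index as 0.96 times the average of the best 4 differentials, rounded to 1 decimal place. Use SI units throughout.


All differentials: 22.8, 13.6, 13.4, 17.9, 1.3, 19.5, 12.0, 23.5, 20.1
Sorted: 1.3, 12.0, 13.4, 13.6, 17.9, 19.5, 20.1, 22.8, 23.5
Best 4: 1.3, 12.0, 13.4, 13.6
Average of best = 40.3 / 4 = 10.075
Raw index = 10.075 * 0.96 = 9.672
Handicap index = round(9.672, 1) = 9.7

9.7


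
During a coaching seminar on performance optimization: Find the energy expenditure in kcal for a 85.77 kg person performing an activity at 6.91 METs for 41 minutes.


kcal = MET * mass * time_hr
Convert time: 41 min = 0.6833 hr
kcal = 6.91 * 85.77 * 0.6833
kcal = 404.9916 kcal

404.9916 kcal


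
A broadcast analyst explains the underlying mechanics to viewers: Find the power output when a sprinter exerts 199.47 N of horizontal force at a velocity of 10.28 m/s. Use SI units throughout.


P = F * v
P = 199.47 * 10.28
P = 2050.5516 W

2050.5516 W


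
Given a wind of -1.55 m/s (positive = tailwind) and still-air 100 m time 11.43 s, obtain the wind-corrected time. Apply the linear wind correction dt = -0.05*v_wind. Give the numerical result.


dt = -0.05 * v_wind = -0.05 * -1.55 = 0.0775 s
t_corrected = t_still + dt = 11.43 + (0.0775)
t_corrected = 11.5075 s

11.5075 s


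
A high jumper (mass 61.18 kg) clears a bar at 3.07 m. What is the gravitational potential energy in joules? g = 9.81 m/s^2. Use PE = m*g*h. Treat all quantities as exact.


PE = m * g * h
PE = 61.18 * 9.81 * 3.07
PE = 600.1758 * 3.07 = 1842.5397 J

1842.5397 J


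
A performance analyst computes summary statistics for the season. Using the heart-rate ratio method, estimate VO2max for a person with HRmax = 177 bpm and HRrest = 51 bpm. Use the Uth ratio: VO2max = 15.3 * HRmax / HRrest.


VO2max = 15.3 * HRmax / HRrest
VO2max = 15.3 * 177 / 51
VO2max = 2708.1 / 51 = 53.1 mL/kg/min

53.1 mL/kg/min


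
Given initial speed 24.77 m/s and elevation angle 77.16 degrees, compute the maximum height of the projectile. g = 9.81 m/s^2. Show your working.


H = (v*sin(theta))^2 / (2*g)
vy = v*sin(theta) = 24.77 * sin(77.16 deg) = 24.1506 m/s
H = vy^2 / (2*g) = 583.2521 / (2*9.81)
H = 583.2521 / 19.62 = 29.7274 m

29.7274 m


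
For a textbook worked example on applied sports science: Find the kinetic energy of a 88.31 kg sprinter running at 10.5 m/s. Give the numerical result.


KE = 0.5 * m * v^2
KE = 0.5 * 88.31 * 10.5^2
KE = 0.5 * 88.31 * 110.25 = 4868.0887 J

4868.0887 J


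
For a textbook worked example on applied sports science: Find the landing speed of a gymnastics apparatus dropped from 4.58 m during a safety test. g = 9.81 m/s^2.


v = sqrt(2 * g * h)
v = sqrt(2 * 9.81 * 4.58)
v = sqrt(89.8596) = 9.4794 m/s

9.4794 m/s


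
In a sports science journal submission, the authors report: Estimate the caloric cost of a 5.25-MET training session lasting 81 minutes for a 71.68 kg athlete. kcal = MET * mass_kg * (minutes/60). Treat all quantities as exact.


kcal = MET * mass * time_hr
Convert time: 81 min = 1.35 hr
kcal = 5.25 * 71.68 * 1.35
kcal = 508.032 kcal

508.032 kcal


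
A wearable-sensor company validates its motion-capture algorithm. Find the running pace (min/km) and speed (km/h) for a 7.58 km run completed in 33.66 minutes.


Pace = time / distance = 33.66 min / 7.58 km = 4.4406 min/km
Speed = distance / time_in_hours = 7.58 / 0.561 hr
Speed = 13.5116 km/h

4.4406 min/km, 13.5116 km/h


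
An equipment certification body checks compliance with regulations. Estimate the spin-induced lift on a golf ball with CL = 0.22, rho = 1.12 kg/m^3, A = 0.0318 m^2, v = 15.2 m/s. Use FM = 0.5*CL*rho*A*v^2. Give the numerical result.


FM = 0.5 * CL * rho * A * v^2
FM = 0.5 * 0.22 * 1.12 * 0.0318 * 15.2^2
v^2 = 231.04
FM = 0.5 * 0.22 * 1.12 * 0.0318 * 231.04 = 0.9052 N

0.9052 N


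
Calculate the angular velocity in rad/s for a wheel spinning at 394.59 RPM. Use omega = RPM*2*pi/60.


omega = RPM * 2 * pi / 60
omega = 394.59 * 2 * 3.14159 / 60
omega = 2479.2821 / 60 = 41.3214 rad/s

41.3214 rad/s
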